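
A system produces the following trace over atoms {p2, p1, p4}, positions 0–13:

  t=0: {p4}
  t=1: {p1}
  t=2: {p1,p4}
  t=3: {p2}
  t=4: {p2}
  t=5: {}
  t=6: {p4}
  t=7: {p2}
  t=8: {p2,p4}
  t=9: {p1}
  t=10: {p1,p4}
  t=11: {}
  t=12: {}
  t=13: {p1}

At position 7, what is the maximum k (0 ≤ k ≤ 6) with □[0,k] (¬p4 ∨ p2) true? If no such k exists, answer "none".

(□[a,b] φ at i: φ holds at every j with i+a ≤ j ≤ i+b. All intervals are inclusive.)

(¬p4 ∨ p2) must hold from j=7 onward; find where it first fails.
  j=7: holds
  j=8: holds
  j=9: holds
  j=10: fails
Holds on [7,9], so largest k = 2.

2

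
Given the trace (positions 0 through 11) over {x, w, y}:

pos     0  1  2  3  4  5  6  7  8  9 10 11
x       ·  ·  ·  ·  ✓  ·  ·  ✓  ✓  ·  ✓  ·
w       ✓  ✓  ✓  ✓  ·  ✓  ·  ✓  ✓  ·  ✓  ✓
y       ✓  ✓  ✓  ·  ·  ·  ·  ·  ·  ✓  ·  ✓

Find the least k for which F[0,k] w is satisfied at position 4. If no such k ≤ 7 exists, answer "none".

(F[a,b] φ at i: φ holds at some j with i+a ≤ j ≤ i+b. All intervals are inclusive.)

1

Scan j = 4,5,… for w:
  j=4: fails
  j=5: holds
First hit at j=5, so smallest k = 5-4 = 1.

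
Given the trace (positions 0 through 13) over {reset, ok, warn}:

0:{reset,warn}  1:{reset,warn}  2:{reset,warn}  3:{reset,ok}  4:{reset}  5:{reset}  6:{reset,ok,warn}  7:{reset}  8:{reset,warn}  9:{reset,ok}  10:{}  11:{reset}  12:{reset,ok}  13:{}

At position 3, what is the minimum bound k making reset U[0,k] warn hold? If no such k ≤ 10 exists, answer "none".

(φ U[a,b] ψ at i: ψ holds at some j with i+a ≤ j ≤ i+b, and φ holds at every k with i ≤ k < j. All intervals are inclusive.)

Need earliest j ≥ 3 with warn, and reset at every k in [3,j-1].
  j=3: rhs fails.
  j=4: rhs fails.
  j=5: rhs fails.
  j=6: rhs holds; lhs holds on [3,5]. k = 3.

3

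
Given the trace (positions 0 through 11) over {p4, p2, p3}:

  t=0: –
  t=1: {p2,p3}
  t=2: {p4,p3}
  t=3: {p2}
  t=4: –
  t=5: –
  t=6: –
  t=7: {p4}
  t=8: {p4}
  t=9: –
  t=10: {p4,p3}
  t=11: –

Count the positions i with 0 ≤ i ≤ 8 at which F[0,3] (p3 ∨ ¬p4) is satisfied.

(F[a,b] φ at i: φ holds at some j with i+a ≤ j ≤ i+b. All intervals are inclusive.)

9

Evaluate at each i in [0,8]:
  i=0: ✓ (witness j=0)
  i=1: ✓ (witness j=1)
  i=2: ✓ (witness j=2)
  i=3: ✓ (witness j=3)
  i=4: ✓ (witness j=4)
  i=5: ✓ (witness j=5)
  i=6: ✓ (witness j=6)
  i=7: ✓ (witness j=9)
  i=8: ✓ (witness j=9)
Positions where it holds: {0, 1, 2, 3, 4, 5, 6, 7, 8} → 9.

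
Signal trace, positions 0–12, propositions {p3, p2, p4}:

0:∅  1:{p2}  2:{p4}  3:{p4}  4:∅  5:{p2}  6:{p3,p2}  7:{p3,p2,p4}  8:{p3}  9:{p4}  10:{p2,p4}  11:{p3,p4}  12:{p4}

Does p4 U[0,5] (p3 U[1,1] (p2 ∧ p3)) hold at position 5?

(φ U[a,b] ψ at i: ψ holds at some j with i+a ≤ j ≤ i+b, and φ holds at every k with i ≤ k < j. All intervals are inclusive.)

Need some j in [5,10] with (p3 U[1,1] (p2 ∧ p3)), and p4 at every k in [5,j-1].
  j=5: (p3 U[1,1] (p2 ∧ p3)) — fails.
  j=6: (p3 U[1,1] (p2 ∧ p3)) holds, but p4 fails at k=5 → not this j.
  j=7: (p3 U[1,1] (p2 ∧ p3)) — fails.
  j=8: (p3 U[1,1] (p2 ∧ p3)) — fails.
  j=9: (p3 U[1,1] (p2 ∧ p3)) — fails.
  j=10: (p3 U[1,1] (p2 ∧ p3)) — fails.
No j in the window works → until fails.

No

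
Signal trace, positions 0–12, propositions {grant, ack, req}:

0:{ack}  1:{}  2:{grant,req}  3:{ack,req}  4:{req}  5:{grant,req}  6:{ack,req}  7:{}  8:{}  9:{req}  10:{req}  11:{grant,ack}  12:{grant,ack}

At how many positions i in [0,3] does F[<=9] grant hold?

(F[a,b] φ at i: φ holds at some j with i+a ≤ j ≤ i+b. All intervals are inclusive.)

Evaluate at each i in [0,3]:
  i=0: ✓ (witness j=2)
  i=1: ✓ (witness j=2)
  i=2: ✓ (witness j=2)
  i=3: ✓ (witness j=5)
Positions where it holds: {0, 1, 2, 3} → 4.

4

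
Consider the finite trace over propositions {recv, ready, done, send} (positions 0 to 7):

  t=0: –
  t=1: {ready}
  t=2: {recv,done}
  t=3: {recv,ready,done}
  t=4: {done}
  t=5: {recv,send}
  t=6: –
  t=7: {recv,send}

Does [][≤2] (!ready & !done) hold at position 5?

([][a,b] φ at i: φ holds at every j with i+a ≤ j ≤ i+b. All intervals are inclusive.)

Check (!ready & !done) at every j in [5,7]:
  j=5: true
  j=6: true
  j=7: true
All positions satisfy it → formula holds.

Holds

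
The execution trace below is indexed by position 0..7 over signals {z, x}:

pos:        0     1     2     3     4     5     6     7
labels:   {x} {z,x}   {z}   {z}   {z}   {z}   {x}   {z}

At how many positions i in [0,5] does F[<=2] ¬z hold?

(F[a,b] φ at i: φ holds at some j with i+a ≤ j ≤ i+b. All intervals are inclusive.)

3

Evaluate at each i in [0,5]:
  i=0: ✓ (witness j=0)
  i=1: ✗ (none in [1,3])
  i=2: ✗ (none in [2,4])
  i=3: ✗ (none in [3,5])
  i=4: ✓ (witness j=6)
  i=5: ✓ (witness j=6)
Positions where it holds: {0, 4, 5} → 3.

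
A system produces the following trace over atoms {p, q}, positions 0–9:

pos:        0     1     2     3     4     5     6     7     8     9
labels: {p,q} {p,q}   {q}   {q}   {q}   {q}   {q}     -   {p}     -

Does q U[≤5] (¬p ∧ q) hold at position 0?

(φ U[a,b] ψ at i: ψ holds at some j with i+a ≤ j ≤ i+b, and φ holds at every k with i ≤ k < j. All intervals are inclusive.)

Need some j in [0,5] with (¬p ∧ q), and q at every k in [0,j-1].
  j=0: (¬p ∧ q) false.
  j=1: (¬p ∧ q) false.
  j=2: (¬p ∧ q) holds; q holds at every k in [0,1] → satisfied.

Holds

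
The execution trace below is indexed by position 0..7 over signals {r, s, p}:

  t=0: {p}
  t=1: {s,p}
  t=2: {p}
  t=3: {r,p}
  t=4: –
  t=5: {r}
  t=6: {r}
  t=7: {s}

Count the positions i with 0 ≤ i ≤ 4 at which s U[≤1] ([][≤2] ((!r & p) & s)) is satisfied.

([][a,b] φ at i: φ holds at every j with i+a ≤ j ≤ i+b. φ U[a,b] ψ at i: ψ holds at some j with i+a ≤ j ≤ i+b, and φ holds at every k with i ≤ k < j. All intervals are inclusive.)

0

Evaluate at each i in [0,4]:
  i=0: ✗ (no rhs in [0,1])
  i=1: ✗ (no rhs in [1,2])
  i=2: ✗ (no rhs in [2,3])
  i=3: ✗ (no rhs in [3,4])
  i=4: ✗ (no rhs in [4,5])
Positions where it holds: {} → 0.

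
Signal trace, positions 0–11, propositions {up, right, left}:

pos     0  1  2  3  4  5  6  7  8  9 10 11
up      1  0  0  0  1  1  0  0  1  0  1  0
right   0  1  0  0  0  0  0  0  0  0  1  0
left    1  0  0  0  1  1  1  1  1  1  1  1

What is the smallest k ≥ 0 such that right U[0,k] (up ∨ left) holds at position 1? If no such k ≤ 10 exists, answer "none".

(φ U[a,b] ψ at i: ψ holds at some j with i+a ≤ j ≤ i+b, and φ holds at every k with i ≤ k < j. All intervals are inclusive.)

none

Need earliest j ≥ 1 with (up ∨ left), and right at every k in [1,j-1].
  j=1: rhs fails.
  j=2: rhs fails.
  j=3: rhs fails.
  j=4: rhs holds but lhs fails at k=2.
  j=5: rhs holds but lhs fails at k=2.
  j=6: rhs holds but lhs fails at k=2.
  j=7: rhs holds but lhs fails at k=2.
  j=8: rhs holds but lhs fails at k=2.
  j=9: rhs holds but lhs fails at k=2.
  j=10: rhs holds but lhs fails at k=2.
  j=11: rhs holds but lhs fails at k=2.
No witness within the range → none.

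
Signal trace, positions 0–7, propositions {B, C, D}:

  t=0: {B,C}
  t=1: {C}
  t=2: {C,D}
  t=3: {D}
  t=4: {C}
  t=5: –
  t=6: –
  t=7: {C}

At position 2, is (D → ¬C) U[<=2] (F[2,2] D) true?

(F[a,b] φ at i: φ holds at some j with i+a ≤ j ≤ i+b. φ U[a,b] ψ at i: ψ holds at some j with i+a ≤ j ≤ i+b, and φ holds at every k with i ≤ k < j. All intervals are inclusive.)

Need some j in [2,4] with F[2,2] D, and (D → ¬C) at every k in [2,j-1].
  j=2: F[2,2] D — fails (none in [4,4]).
  j=3: F[2,2] D — fails (none in [5,5]).
  j=4: F[2,2] D — fails (none in [6,6]).
No j in the window works → until fails.

No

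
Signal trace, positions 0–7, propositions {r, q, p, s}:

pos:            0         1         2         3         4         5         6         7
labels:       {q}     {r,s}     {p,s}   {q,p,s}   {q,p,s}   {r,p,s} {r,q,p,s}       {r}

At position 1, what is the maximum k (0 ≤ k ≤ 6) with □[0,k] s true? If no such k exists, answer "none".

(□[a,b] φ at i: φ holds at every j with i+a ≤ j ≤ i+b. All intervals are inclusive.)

s must hold from j=1 onward; find where it first fails.
  j=1: holds
  j=2: holds
  j=3: holds
  j=4: holds
  j=5: holds
  j=6: holds
  j=7: fails
Holds on [1,6], so largest k = 5.

5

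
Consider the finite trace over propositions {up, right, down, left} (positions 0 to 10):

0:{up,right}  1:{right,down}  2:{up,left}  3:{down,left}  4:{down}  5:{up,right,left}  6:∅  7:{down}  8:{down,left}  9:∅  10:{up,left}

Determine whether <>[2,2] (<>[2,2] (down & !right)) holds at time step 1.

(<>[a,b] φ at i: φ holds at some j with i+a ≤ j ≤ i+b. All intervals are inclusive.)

False

Check <>[2,2] (down & !right) at each j in [3,3]:
  j=3: fails (none in [5,5])
No position in the window satisfies it → formula fails.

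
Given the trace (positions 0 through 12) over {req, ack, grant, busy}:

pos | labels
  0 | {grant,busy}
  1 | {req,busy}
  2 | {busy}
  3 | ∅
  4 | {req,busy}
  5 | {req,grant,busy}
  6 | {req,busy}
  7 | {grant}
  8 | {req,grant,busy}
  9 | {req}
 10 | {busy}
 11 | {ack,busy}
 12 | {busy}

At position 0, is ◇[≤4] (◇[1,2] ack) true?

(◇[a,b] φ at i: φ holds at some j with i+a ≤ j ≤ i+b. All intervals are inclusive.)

Check ◇[1,2] ack at each j in [0,4]:
  j=0: fails (none in [1,2])
  j=1: fails (none in [2,3])
  j=2: fails (none in [3,4])
  j=3: fails (none in [4,5])
  j=4: fails (none in [5,6])
No position in the window satisfies it → formula fails.

False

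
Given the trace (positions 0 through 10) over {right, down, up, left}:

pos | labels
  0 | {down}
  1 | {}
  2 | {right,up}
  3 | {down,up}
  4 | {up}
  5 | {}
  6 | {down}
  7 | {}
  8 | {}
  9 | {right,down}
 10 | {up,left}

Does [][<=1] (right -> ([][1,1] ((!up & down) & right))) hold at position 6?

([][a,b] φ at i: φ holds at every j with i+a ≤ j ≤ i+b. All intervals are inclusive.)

True

Check (right -> ([][1,1] ((!up & down) & right))) at every j in [6,7]:
  j=6: antecedent false → ✓
  j=7: antecedent false → ✓
All positions satisfy it → formula holds.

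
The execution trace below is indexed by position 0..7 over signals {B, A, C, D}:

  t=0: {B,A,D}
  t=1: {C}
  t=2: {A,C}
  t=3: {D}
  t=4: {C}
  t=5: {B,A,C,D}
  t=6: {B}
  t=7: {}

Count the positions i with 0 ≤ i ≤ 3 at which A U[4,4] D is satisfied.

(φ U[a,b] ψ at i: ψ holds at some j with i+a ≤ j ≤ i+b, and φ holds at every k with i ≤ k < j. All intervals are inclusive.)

0

Evaluate at each i in [0,3]:
  i=0: ✗ (no rhs in [4,4])
  i=1: ✗ (lhs fails at k=1 before rhs at j=5)
  i=2: ✗ (no rhs in [6,6])
  i=3: ✗ (no rhs in [7,7])
Positions where it holds: {} → 0.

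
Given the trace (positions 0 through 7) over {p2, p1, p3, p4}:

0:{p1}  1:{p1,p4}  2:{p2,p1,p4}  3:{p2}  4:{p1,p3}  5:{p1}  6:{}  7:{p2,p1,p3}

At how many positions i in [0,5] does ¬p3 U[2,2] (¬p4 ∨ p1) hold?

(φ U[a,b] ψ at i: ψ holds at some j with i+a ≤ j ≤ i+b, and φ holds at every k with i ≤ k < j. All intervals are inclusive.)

4

Evaluate at each i in [0,5]:
  i=0: ✓ (rhs at j=2; lhs holds on [0,1])
  i=1: ✓ (rhs at j=3; lhs holds on [1,2])
  i=2: ✓ (rhs at j=4; lhs holds on [2,3])
  i=3: ✗ (lhs fails at k=4 before rhs at j=5)
  i=4: ✗ (lhs fails at k=4 before rhs at j=6)
  i=5: ✓ (rhs at j=7; lhs holds on [5,6])
Positions where it holds: {0, 1, 2, 5} → 4.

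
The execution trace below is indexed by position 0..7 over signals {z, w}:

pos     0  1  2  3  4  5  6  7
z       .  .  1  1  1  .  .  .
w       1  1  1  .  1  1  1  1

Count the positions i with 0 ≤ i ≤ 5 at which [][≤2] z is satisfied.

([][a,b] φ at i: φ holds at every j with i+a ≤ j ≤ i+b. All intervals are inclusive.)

1

Evaluate at each i in [0,5]:
  i=0: ✗ (fails at j=0)
  i=1: ✗ (fails at j=1)
  i=2: ✓ (all of [2,4])
  i=3: ✗ (fails at j=5)
  i=4: ✗ (fails at j=5)
  i=5: ✗ (fails at j=5)
Positions where it holds: {2} → 1.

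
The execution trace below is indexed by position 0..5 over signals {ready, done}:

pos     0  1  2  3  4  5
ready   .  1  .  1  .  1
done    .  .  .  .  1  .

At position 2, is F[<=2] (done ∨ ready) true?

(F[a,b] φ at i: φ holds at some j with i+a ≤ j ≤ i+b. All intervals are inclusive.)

Yes

Check (done ∨ ready) at each j in [2,4]:
  j=2: false
  j=3: true
  j=4: true
Found at j=3 → formula holds.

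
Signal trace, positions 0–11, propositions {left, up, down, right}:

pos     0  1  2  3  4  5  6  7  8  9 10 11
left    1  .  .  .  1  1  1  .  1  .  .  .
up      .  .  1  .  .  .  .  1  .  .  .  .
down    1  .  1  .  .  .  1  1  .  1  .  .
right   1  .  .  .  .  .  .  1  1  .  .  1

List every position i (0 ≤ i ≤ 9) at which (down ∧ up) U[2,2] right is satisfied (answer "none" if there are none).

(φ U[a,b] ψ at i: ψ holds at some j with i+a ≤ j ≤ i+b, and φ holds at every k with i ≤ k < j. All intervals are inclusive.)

Evaluate at each i in [0,9]:
  i=0: ✗ (no rhs in [2,2])
  i=1: ✗ (no rhs in [3,3])
  i=2: ✗ (no rhs in [4,4])
  i=3: ✗ (no rhs in [5,5])
  i=4: ✗ (no rhs in [6,6])
  i=5: ✗ (lhs fails at k=5 before rhs at j=7)
  i=6: ✗ (lhs fails at k=6 before rhs at j=8)
  i=7: ✗ (no rhs in [9,9])
  i=8: ✗ (no rhs in [10,10])
  i=9: ✗ (lhs fails at k=9 before rhs at j=11)

none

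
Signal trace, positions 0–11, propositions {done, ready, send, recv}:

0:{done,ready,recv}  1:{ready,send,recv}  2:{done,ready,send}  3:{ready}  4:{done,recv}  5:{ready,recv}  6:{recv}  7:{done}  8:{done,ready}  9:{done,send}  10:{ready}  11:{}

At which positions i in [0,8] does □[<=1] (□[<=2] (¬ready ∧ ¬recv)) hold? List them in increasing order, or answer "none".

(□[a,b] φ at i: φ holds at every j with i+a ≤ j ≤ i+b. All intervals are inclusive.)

none

Evaluate at each i in [0,8]:
  i=0: ✗ (fails at j=0)
  i=1: ✗ (fails at j=1)
  i=2: ✗ (fails at j=2)
  i=3: ✗ (fails at j=3)
  i=4: ✗ (fails at j=4)
  i=5: ✗ (fails at j=5)
  i=6: ✗ (fails at j=6)
  i=7: ✗ (fails at j=7)
  i=8: ✗ (fails at j=8)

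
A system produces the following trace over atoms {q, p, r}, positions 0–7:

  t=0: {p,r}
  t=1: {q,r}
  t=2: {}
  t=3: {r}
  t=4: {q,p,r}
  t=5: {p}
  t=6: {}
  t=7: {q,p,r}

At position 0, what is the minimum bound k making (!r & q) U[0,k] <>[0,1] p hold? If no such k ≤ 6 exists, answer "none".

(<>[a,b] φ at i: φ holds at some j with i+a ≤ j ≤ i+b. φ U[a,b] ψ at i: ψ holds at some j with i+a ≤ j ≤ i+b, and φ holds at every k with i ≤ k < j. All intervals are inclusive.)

Need earliest j ≥ 0 with <>[0,1] p, and (!r & q) at every k in [0,j-1].
  j=0: rhs holds (empty prefix). k = 0.

0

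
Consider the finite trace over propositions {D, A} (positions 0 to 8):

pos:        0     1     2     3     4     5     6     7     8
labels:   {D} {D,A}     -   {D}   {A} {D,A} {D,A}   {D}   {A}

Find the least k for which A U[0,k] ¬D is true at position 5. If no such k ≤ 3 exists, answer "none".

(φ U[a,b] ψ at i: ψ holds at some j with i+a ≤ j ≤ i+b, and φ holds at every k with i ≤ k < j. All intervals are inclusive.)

none

Need earliest j ≥ 5 with ¬D, and A at every k in [5,j-1].
  j=5: rhs fails.
  j=6: rhs fails.
  j=7: rhs fails.
  j=8: rhs holds but lhs fails at k=7.
No witness within the range → none.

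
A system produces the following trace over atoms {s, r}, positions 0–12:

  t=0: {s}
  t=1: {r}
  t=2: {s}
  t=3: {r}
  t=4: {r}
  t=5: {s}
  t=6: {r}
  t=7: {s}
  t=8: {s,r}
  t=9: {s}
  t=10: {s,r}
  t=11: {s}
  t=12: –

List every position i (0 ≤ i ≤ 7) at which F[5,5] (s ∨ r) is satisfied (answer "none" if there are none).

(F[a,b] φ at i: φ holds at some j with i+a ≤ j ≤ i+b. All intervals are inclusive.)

Evaluate at each i in [0,7]:
  i=0: ✓ (witness j=5)
  i=1: ✓ (witness j=6)
  i=2: ✓ (witness j=7)
  i=3: ✓ (witness j=8)
  i=4: ✓ (witness j=9)
  i=5: ✓ (witness j=10)
  i=6: ✓ (witness j=11)
  i=7: ✗ (none in [12,12])

0, 1, 2, 3, 4, 5, 6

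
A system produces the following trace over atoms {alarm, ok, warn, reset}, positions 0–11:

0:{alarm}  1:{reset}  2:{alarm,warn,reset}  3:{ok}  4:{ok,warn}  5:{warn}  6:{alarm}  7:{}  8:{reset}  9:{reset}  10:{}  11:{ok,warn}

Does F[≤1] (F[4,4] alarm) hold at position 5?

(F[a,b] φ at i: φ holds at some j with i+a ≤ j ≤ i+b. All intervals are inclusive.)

Check F[4,4] alarm at each j in [5,6]:
  j=5: fails (none in [9,9])
  j=6: fails (none in [10,10])
No position in the window satisfies it → formula fails.

Does not hold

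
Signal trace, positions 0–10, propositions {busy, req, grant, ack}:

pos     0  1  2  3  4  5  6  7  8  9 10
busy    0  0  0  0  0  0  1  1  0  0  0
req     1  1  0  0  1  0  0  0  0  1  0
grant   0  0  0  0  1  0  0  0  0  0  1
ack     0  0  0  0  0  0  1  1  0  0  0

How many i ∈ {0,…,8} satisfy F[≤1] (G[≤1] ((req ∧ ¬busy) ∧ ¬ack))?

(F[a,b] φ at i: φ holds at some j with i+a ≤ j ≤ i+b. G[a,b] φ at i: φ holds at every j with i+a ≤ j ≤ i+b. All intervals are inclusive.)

1

Evaluate at each i in [0,8]:
  i=0: ✓ (witness j=0)
  i=1: ✗ (none in [1,2])
  i=2: ✗ (none in [2,3])
  i=3: ✗ (none in [3,4])
  i=4: ✗ (none in [4,5])
  i=5: ✗ (none in [5,6])
  i=6: ✗ (none in [6,7])
  i=7: ✗ (none in [7,8])
  i=8: ✗ (none in [8,9])
Positions where it holds: {0} → 1.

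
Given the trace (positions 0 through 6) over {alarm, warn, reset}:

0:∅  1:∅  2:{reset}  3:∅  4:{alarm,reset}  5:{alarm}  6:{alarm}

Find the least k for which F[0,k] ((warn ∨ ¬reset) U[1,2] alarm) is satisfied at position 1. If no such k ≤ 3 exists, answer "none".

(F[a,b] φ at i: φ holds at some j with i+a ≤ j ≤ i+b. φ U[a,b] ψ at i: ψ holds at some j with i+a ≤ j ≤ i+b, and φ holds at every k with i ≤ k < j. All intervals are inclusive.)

2

Scan j = 1,2,… for ((warn ∨ ¬reset) U[1,2] alarm):
  j=1: fails
  j=2: fails
  j=3: holds
First hit at j=3, so smallest k = 3-1 = 2.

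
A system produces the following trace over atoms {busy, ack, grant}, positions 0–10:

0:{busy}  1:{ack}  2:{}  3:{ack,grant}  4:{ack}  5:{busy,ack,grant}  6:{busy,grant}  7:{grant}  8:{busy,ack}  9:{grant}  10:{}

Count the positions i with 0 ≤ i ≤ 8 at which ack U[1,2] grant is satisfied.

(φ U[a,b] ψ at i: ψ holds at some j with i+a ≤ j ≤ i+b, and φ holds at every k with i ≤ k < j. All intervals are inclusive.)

4

Evaluate at each i in [0,8]:
  i=0: ✗ (no rhs in [1,2])
  i=1: ✗ (lhs fails at k=2 before rhs at j=3)
  i=2: ✗ (lhs fails at k=2 before rhs at j=3)
  i=3: ✓ (rhs at j=5; lhs holds on [3,4])
  i=4: ✓ (rhs at j=5; lhs holds on [4,4])
  i=5: ✓ (rhs at j=6; lhs holds on [5,5])
  i=6: ✗ (lhs fails at k=6 before rhs at j=7)
  i=7: ✗ (lhs fails at k=7 before rhs at j=9)
  i=8: ✓ (rhs at j=9; lhs holds on [8,8])
Positions where it holds: {3, 4, 5, 8} → 4.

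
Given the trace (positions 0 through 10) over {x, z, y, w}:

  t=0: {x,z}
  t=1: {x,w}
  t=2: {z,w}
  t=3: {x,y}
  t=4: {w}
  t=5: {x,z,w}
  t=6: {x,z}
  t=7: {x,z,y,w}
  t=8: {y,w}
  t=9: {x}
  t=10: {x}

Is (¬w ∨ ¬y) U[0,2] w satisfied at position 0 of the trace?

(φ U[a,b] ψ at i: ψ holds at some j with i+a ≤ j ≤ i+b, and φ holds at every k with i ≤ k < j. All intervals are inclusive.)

Need some j in [0,2] with w, and (¬w ∨ ¬y) at every k in [0,j-1].
  j=0: w false.
  j=1: w holds; (¬w ∨ ¬y) holds at every k in [0,0] → satisfied.

Yes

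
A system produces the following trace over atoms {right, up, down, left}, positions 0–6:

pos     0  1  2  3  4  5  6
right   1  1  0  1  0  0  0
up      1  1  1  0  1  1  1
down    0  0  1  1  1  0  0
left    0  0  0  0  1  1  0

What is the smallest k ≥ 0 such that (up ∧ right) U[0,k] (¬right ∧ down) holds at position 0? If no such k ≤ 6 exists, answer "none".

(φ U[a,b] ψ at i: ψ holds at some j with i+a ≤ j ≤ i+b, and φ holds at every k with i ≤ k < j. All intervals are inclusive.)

Need earliest j ≥ 0 with (¬right ∧ down), and (up ∧ right) at every k in [0,j-1].
  j=0: rhs fails.
  j=1: rhs fails.
  j=2: rhs holds; lhs holds on [0,1]. k = 2.

2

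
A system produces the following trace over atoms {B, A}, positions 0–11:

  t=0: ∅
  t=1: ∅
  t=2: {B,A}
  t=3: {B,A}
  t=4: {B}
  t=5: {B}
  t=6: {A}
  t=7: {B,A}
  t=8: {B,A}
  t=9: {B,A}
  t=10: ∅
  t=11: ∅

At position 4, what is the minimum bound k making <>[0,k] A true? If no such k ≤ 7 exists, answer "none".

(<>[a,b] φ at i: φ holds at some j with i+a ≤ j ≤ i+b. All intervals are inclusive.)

2

Scan j = 4,5,… for A:
  j=4: fails
  j=5: fails
  j=6: holds
First hit at j=6, so smallest k = 6-4 = 2.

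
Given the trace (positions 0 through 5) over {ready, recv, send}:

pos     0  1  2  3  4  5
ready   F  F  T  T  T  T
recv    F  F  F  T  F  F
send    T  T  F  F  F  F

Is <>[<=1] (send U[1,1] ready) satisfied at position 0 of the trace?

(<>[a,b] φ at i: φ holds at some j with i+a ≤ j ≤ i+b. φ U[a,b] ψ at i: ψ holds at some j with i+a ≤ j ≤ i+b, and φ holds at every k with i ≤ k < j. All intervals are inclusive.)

Check (send U[1,1] ready) at each j in [0,1]:
  j=0: fails
  j=1: holds
Found at j=1 → formula holds.

Holds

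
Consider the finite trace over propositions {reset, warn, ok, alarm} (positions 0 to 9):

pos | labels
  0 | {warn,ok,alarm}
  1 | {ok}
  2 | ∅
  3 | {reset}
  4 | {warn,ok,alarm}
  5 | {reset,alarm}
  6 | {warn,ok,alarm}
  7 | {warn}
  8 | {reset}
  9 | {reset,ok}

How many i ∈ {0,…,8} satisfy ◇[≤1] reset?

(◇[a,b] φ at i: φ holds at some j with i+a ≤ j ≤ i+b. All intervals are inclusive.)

6

Evaluate at each i in [0,8]:
  i=0: ✗ (none in [0,1])
  i=1: ✗ (none in [1,2])
  i=2: ✓ (witness j=3)
  i=3: ✓ (witness j=3)
  i=4: ✓ (witness j=5)
  i=5: ✓ (witness j=5)
  i=6: ✗ (none in [6,7])
  i=7: ✓ (witness j=8)
  i=8: ✓ (witness j=8)
Positions where it holds: {2, 3, 4, 5, 7, 8} → 6.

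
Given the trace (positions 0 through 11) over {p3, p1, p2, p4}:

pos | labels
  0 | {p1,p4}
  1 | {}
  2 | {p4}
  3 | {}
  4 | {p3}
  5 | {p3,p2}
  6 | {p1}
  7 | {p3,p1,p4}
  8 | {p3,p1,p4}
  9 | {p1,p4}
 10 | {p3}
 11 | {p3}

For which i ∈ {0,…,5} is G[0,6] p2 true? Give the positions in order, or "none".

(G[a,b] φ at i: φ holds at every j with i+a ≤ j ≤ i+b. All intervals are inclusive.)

none

Evaluate at each i in [0,5]:
  i=0: ✗ (fails at j=0)
  i=1: ✗ (fails at j=1)
  i=2: ✗ (fails at j=2)
  i=3: ✗ (fails at j=3)
  i=4: ✗ (fails at j=4)
  i=5: ✗ (fails at j=6)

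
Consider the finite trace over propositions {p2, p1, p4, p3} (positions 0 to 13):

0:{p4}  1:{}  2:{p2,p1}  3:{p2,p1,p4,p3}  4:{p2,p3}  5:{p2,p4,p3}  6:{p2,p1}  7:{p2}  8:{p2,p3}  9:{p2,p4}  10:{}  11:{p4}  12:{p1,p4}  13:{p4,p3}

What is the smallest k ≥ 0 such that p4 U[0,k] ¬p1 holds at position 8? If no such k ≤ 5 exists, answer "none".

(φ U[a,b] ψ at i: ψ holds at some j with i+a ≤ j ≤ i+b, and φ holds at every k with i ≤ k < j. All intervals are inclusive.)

Need earliest j ≥ 8 with ¬p1, and p4 at every k in [8,j-1].
  j=8: rhs holds (empty prefix). k = 0.

0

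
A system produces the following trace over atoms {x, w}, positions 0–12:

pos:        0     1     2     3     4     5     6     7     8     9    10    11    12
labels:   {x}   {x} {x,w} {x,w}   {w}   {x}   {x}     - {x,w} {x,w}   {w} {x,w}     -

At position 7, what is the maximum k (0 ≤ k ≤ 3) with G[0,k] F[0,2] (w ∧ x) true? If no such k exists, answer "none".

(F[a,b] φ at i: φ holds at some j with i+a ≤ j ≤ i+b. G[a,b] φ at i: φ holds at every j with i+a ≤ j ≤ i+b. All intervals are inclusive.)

3

F[0,2] (w ∧ x) must hold from j=7 onward; find where it first fails.
  j=7: holds
  j=8: holds
  j=9: holds
  j=10: holds
Holds through j=10; largest k = 3.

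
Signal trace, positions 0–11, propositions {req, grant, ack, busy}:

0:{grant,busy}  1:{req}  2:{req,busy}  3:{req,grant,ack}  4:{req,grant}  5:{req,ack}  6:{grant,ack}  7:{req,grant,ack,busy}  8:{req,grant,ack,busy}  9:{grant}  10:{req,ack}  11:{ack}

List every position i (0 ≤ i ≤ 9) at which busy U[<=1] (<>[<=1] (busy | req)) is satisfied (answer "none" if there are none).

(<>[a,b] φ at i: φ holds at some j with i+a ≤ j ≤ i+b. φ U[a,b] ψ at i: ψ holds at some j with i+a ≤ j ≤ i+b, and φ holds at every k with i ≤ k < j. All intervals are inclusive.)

0, 1, 2, 3, 4, 5, 6, 7, 8, 9

Evaluate at each i in [0,9]:
  i=0: ✓ (rhs at j=0)
  i=1: ✓ (rhs at j=1)
  i=2: ✓ (rhs at j=2)
  i=3: ✓ (rhs at j=3)
  i=4: ✓ (rhs at j=4)
  i=5: ✓ (rhs at j=5)
  i=6: ✓ (rhs at j=6)
  i=7: ✓ (rhs at j=7)
  i=8: ✓ (rhs at j=8)
  i=9: ✓ (rhs at j=9)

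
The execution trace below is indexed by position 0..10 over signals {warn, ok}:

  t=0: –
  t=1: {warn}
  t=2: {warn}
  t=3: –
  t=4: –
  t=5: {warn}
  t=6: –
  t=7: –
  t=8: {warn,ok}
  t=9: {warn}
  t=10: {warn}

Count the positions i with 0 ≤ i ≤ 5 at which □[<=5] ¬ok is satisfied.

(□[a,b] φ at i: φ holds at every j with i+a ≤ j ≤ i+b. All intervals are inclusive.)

Evaluate at each i in [0,5]:
  i=0: ✓ (all of [0,5])
  i=1: ✓ (all of [1,6])
  i=2: ✓ (all of [2,7])
  i=3: ✗ (fails at j=8)
  i=4: ✗ (fails at j=8)
  i=5: ✗ (fails at j=8)
Positions where it holds: {0, 1, 2} → 3.

3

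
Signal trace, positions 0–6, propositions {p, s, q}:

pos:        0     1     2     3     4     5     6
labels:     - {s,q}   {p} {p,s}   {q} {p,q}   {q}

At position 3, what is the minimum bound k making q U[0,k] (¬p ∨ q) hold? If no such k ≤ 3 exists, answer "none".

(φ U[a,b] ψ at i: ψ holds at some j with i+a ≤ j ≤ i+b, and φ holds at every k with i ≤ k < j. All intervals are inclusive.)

none

Need earliest j ≥ 3 with (¬p ∨ q), and q at every k in [3,j-1].
  j=3: rhs fails.
  j=4: rhs holds but lhs fails at k=3.
  j=5: rhs holds but lhs fails at k=3.
  j=6: rhs holds but lhs fails at k=3.
No witness within the range → none.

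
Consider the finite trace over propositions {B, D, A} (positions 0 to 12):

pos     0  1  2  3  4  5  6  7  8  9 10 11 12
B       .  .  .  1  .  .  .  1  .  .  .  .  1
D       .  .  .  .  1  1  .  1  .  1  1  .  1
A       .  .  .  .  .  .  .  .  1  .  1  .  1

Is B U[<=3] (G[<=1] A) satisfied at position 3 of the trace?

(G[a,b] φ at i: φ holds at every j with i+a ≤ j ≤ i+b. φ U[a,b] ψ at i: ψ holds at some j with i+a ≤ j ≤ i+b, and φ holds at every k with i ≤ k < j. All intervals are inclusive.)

No

Need some j in [3,6] with G[<=1] A, and B at every k in [3,j-1].
  j=3: G[<=1] A — fails at 3.
  j=4: G[<=1] A — fails at 4.
  j=5: G[<=1] A — fails at 5.
  j=6: G[<=1] A — fails at 6.
No j in the window works → until fails.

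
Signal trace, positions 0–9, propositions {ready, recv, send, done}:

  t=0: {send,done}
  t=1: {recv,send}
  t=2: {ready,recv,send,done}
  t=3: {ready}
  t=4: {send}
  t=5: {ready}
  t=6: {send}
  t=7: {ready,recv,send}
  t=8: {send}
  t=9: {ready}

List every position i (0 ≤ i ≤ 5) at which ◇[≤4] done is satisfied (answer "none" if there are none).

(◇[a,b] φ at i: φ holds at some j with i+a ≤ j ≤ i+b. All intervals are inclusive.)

0, 1, 2

Evaluate at each i in [0,5]:
  i=0: ✓ (witness j=0)
  i=1: ✓ (witness j=2)
  i=2: ✓ (witness j=2)
  i=3: ✗ (none in [3,7])
  i=4: ✗ (none in [4,8])
  i=5: ✗ (none in [5,9])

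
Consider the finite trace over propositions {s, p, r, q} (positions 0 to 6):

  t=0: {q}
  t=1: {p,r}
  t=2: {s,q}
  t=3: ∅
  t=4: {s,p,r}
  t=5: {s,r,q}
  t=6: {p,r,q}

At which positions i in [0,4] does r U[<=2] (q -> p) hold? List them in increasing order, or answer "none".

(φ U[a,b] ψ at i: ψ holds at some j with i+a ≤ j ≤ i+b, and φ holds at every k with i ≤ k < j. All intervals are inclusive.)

1, 3, 4

Evaluate at each i in [0,4]:
  i=0: ✗ (lhs fails at k=0 before rhs at j=1)
  i=1: ✓ (rhs at j=1)
  i=2: ✗ (lhs fails at k=2 before rhs at j=3)
  i=3: ✓ (rhs at j=3)
  i=4: ✓ (rhs at j=4)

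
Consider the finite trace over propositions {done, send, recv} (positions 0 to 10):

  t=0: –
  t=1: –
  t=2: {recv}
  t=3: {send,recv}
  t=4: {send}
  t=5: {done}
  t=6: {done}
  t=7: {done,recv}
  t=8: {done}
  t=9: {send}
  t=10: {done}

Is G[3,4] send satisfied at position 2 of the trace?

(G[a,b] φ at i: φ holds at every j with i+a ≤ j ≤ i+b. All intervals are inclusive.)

False

Check send at every j in [5,6]:
  j=5: false
  j=6: false
Fails at j=5 → formula fails.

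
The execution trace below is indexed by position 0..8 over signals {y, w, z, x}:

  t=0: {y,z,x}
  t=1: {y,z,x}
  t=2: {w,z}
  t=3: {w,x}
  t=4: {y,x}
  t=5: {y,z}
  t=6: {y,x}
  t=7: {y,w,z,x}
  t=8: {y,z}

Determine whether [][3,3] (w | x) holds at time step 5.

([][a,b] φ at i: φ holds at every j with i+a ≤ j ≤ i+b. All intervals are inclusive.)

Check (w | x) at every j in [8,8]:
  j=8: false
Fails at j=8 → formula fails.

No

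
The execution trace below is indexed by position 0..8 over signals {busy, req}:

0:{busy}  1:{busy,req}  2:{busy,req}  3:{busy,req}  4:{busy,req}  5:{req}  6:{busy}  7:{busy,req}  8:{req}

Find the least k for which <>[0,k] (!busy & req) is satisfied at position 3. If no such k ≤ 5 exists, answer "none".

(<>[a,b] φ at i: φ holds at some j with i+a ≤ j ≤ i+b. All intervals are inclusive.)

2

Scan j = 3,4,… for (!busy & req):
  j=3: fails
  j=4: fails
  j=5: holds
First hit at j=5, so smallest k = 5-3 = 2.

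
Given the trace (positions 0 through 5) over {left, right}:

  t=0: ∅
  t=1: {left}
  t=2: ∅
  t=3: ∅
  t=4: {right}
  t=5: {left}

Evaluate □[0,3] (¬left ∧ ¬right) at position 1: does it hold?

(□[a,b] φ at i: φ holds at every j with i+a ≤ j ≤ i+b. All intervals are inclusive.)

False

Check (¬left ∧ ¬right) at every j in [1,4]:
  j=1: false
  j=2: true
  j=3: true
  j=4: false
Fails at j=1 → formula fails.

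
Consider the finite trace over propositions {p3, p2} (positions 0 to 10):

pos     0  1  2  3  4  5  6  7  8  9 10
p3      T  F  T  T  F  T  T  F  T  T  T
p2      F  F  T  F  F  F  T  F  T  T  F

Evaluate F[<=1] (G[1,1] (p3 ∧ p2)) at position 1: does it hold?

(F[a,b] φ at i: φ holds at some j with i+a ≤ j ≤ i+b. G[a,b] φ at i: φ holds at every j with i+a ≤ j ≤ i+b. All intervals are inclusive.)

Check G[1,1] (p3 ∧ p2) at each j in [1,2]:
  j=1: holds on [2,2]
  j=2: fails at 3
Found at j=1 → formula holds.

Yes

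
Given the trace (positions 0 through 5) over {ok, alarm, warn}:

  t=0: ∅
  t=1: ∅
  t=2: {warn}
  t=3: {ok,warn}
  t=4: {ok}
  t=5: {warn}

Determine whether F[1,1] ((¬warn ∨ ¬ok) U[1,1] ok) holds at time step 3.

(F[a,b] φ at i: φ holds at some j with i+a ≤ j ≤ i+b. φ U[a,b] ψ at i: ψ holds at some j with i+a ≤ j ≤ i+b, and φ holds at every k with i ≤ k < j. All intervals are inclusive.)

Check ((¬warn ∨ ¬ok) U[1,1] ok) at each j in [4,4]:
  j=4: fails
No position in the window satisfies it → formula fails.

Does not hold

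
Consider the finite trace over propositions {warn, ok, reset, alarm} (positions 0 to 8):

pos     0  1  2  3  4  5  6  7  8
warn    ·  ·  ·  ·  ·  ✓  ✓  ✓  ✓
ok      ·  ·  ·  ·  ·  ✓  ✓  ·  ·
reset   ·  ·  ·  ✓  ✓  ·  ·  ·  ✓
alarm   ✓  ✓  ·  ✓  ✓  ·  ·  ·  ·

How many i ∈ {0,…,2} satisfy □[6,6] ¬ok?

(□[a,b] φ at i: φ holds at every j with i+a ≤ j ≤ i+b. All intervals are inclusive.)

2

Evaluate at each i in [0,2]:
  i=0: ✗ (fails at j=6)
  i=1: ✓ (all of [7,7])
  i=2: ✓ (all of [8,8])
Positions where it holds: {1, 2} → 2.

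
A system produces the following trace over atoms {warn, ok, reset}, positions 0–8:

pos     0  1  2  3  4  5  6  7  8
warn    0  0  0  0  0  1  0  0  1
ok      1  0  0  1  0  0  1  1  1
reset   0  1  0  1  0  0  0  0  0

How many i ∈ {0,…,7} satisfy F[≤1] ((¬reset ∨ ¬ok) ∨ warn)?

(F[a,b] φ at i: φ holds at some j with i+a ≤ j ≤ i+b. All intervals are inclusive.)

8

Evaluate at each i in [0,7]:
  i=0: ✓ (witness j=0)
  i=1: ✓ (witness j=1)
  i=2: ✓ (witness j=2)
  i=3: ✓ (witness j=4)
  i=4: ✓ (witness j=4)
  i=5: ✓ (witness j=5)
  i=6: ✓ (witness j=6)
  i=7: ✓ (witness j=7)
Positions where it holds: {0, 1, 2, 3, 4, 5, 6, 7} → 8.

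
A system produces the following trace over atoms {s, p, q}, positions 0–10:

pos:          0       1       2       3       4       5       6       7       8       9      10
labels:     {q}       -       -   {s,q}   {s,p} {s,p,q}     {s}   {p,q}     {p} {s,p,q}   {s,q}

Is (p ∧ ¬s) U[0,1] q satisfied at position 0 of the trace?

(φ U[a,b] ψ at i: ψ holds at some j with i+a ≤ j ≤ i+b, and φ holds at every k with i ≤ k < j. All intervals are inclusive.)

Need some j in [0,1] with q, and (p ∧ ¬s) at every k in [0,j-1].
  j=0: q holds; no prefix to check → satisfied.

Yes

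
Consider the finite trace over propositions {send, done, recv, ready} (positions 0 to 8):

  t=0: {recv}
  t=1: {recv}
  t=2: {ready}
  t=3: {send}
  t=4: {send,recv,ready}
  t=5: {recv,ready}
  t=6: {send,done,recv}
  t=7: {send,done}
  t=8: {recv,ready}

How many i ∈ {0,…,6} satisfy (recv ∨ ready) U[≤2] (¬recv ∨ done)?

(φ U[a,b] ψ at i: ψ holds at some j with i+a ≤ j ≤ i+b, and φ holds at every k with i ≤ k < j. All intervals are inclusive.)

7

Evaluate at each i in [0,6]:
  i=0: ✓ (rhs at j=2; lhs holds on [0,1])
  i=1: ✓ (rhs at j=2; lhs holds on [1,1])
  i=2: ✓ (rhs at j=2)
  i=3: ✓ (rhs at j=3)
  i=4: ✓ (rhs at j=6; lhs holds on [4,5])
  i=5: ✓ (rhs at j=6; lhs holds on [5,5])
  i=6: ✓ (rhs at j=6)
Positions where it holds: {0, 1, 2, 3, 4, 5, 6} → 7.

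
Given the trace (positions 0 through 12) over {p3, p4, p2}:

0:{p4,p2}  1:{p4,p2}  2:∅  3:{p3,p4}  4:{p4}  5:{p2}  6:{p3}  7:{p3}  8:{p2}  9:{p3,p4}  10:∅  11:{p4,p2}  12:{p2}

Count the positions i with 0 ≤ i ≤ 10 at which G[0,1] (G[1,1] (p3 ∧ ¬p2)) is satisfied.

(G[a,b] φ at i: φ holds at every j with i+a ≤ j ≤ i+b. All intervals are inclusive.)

1

Evaluate at each i in [0,10]:
  i=0: ✗ (fails at j=0)
  i=1: ✗ (fails at j=1)
  i=2: ✗ (fails at j=3)
  i=3: ✗ (fails at j=3)
  i=4: ✗ (fails at j=4)
  i=5: ✓ (all of [5,6])
  i=6: ✗ (fails at j=7)
  i=7: ✗ (fails at j=7)
  i=8: ✗ (fails at j=9)
  i=9: ✗ (fails at j=9)
  i=10: ✗ (fails at j=10)
Positions where it holds: {5} → 1.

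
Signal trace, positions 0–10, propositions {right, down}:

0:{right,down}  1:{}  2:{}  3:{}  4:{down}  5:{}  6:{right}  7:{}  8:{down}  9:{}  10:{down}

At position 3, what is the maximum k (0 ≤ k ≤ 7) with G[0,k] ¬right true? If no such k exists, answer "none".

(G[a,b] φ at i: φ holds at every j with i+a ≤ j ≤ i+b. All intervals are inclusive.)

2

¬right must hold from j=3 onward; find where it first fails.
  j=3: holds
  j=4: holds
  j=5: holds
  j=6: fails
Holds on [3,5], so largest k = 2.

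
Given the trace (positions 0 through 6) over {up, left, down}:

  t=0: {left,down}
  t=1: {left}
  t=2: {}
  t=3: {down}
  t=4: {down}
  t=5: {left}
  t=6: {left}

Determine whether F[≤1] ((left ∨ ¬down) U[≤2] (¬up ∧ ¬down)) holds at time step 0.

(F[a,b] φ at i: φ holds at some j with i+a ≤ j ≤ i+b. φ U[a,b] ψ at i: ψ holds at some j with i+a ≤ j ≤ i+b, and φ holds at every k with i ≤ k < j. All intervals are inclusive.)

Yes

Check ((left ∨ ¬down) U[≤2] (¬up ∧ ¬down)) at each j in [0,1]:
  j=0: holds
  j=1: holds
Found at j=0 → formula holds.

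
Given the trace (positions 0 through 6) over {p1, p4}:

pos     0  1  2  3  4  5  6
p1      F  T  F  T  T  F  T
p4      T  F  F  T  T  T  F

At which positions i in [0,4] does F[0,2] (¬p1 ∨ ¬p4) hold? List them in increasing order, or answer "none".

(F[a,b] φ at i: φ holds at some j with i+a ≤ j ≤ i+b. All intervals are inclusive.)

Evaluate at each i in [0,4]:
  i=0: ✓ (witness j=0)
  i=1: ✓ (witness j=1)
  i=2: ✓ (witness j=2)
  i=3: ✓ (witness j=5)
  i=4: ✓ (witness j=5)

0, 1, 2, 3, 4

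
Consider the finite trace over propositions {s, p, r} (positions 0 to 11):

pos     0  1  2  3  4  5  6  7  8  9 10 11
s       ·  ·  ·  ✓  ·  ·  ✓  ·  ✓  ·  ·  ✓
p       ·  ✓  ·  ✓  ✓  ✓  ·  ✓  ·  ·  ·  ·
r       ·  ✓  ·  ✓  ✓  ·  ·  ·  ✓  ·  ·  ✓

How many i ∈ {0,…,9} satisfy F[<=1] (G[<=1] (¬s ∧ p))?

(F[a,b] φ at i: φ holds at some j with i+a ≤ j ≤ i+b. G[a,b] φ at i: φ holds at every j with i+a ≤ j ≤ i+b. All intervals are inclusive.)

2

Evaluate at each i in [0,9]:
  i=0: ✗ (none in [0,1])
  i=1: ✗ (none in [1,2])
  i=2: ✗ (none in [2,3])
  i=3: ✓ (witness j=4)
  i=4: ✓ (witness j=4)
  i=5: ✗ (none in [5,6])
  i=6: ✗ (none in [6,7])
  i=7: ✗ (none in [7,8])
  i=8: ✗ (none in [8,9])
  i=9: ✗ (none in [9,10])
Positions where it holds: {3, 4} → 2.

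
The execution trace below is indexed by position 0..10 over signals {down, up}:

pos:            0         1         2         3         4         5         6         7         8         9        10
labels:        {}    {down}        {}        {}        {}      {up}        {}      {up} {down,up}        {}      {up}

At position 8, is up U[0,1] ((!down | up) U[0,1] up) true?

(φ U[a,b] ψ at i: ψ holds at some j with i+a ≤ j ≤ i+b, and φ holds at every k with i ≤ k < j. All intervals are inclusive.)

Holds

Need some j in [8,9] with ((!down | up) U[0,1] up), and up at every k in [8,j-1].
  j=8: ((!down | up) U[0,1] up) holds; no prefix to check → satisfied.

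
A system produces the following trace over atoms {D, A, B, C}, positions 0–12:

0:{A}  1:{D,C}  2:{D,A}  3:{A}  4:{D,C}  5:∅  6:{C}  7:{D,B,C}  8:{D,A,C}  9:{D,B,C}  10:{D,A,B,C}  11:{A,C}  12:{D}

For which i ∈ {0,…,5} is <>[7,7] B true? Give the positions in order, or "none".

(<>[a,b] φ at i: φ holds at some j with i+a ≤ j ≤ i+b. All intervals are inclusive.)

Evaluate at each i in [0,5]:
  i=0: ✓ (witness j=7)
  i=1: ✗ (none in [8,8])
  i=2: ✓ (witness j=9)
  i=3: ✓ (witness j=10)
  i=4: ✗ (none in [11,11])
  i=5: ✗ (none in [12,12])

0, 2, 3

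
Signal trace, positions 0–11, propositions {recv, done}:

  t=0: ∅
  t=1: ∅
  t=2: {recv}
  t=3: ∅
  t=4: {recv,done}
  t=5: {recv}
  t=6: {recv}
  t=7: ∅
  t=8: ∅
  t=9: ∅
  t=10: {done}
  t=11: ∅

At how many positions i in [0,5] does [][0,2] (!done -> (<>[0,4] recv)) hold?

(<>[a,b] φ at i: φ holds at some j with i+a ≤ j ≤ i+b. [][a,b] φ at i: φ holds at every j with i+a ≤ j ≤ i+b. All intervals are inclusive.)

5

Evaluate at each i in [0,5]:
  i=0: ✓ (all of [0,2])
  i=1: ✓ (all of [1,3])
  i=2: ✓ (all of [2,4])
  i=3: ✓ (all of [3,5])
  i=4: ✓ (all of [4,6])
  i=5: ✗ (fails at j=7)
Positions where it holds: {0, 1, 2, 3, 4} → 5.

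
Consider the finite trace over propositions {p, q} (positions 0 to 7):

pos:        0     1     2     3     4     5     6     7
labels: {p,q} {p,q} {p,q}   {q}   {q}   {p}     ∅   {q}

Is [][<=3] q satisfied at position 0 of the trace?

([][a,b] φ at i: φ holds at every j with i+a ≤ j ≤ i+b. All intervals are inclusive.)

Check q at every j in [0,3]:
  j=0: true
  j=1: true
  j=2: true
  j=3: true
All positions satisfy it → formula holds.

True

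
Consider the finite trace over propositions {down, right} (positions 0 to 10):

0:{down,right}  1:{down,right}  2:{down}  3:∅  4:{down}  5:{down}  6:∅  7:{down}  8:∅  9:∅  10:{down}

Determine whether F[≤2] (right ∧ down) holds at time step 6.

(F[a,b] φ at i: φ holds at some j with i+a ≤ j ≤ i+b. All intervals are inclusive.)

No

Check (right ∧ down) at each j in [6,8]:
  j=6: false
  j=7: false
  j=8: false
No position in the window satisfies it → formula fails.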